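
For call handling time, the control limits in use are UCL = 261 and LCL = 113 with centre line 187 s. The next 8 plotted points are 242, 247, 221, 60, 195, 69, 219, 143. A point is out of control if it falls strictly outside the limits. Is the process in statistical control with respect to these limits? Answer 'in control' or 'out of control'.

out of control

Compare each point to [113, 261]: sample 4 = 60 < LCL; sample 6 = 69 < LCL.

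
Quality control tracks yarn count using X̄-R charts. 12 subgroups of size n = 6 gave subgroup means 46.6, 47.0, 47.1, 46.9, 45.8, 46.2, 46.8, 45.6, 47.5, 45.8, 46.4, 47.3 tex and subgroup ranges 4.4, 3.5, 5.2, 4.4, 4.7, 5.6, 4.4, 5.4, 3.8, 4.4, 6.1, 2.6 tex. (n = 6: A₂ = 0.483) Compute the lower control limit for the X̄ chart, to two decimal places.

44.39

X̄̄ = (46.6 + 47.0 + 47.1 + 46.9 + 45.8 + 46.2 + 46.8 + 45.6 + 47.5 + 45.8 + 46.4 + 47.3) / 12 = 559.0000 / 12 = 46.5833
R̄ = (4.4 + 3.5 + 5.2 + 4.4 + 4.7 + 5.6 + 4.4 + 5.4 + 3.8 + 4.4 + 6.1 + 2.6) / 12 = 54.5000 / 12 = 4.5417
LCL = X̄̄ − A₂·R̄ = 46.5833 − 0.483 × 4.5417 = 44.3897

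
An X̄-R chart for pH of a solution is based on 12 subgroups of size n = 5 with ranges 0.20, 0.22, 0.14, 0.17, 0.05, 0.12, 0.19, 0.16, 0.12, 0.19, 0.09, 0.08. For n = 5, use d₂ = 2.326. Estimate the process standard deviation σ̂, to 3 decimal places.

R̄ = (0.20 + 0.22 + 0.14 + 0.17 + 0.05 + 0.12 + 0.19 + 0.16 + 0.12 + 0.19 + 0.09 + 0.08) / 12 = 0.1442
σ̂ = R̄ / d₂ = 0.1442 / 2.326 = 0.0620

0.062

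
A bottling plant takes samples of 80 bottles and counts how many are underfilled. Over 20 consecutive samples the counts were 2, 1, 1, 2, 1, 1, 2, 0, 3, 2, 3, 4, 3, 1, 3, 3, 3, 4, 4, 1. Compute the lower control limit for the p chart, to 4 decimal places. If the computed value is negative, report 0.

p̄ = Σdᵢ / (k·n) = 44 / (20 × 80) = 0.02750
LCL = p̄ − 3·√(p̄(1−p̄)/n) = 0.02750 − 3 × 0.01828 = -0.02735 → 0 (negative, so LCL = 0)

0.0000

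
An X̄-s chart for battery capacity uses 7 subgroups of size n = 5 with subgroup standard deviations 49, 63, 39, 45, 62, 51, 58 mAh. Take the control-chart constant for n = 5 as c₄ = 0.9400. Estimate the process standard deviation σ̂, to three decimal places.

s̄ = (49 + 63 + 39 + 45 + 62 + 51 + 58) / 7 = 52.4286
σ̂ = s̄ / c₄ = 52.4286 / 0.9400 = 55.7751

55.775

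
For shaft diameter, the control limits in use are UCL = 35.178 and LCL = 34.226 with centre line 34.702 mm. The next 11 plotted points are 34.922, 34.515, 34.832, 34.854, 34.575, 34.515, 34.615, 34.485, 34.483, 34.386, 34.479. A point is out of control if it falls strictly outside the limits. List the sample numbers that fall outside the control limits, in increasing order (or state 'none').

none

All 11 points lie within [34.226, 35.178].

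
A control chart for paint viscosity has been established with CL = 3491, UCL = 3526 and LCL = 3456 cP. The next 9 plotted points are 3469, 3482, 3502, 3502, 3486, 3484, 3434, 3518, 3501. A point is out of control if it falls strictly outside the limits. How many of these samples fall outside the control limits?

Compare each point to [3456, 3526]: sample 7 = 3434 < LCL.

1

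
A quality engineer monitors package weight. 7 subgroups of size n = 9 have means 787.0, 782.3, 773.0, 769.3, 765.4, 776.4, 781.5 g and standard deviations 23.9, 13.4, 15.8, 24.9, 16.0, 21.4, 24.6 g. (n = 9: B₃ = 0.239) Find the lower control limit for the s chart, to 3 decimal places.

s̄ = (23.9 + 13.4 + 15.8 + 24.9 + 16.0 + 21.4 + 24.6) / 7 = 20.0000
LCL_s = B₃·s̄ = 0.239 × 20.0000 = 4.7800

4.780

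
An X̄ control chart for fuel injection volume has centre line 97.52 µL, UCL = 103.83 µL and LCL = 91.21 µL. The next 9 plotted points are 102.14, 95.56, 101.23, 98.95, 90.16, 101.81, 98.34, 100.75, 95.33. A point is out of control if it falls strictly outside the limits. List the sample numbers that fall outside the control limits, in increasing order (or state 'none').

Compare each point to [91.21, 103.83]: sample 5 = 90.16 < LCL.

5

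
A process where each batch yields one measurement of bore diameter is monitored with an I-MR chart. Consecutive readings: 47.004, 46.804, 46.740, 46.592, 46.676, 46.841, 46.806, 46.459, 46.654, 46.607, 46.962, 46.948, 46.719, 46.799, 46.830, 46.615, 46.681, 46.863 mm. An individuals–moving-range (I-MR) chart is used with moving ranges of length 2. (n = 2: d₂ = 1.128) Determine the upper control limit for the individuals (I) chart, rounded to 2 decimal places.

47.14

X̄ = (47.004 + 46.804 + 46.740 + 46.592 + 46.676 + 46.841 + 46.806 + 46.459 + 46.654 + 46.607 + 46.962 + 46.948 + 46.719 + 46.799 + 46.830 + 46.615 + 46.681 + 46.863) / 18 = 46.7556
Moving ranges: 0.200, 0.064, 0.148, 0.084, 0.165, 0.035, 0.347, 0.195, 0.047, 0.355, 0.014, 0.229, 0.080, 0.031, 0.215, 0.066, 0.182; M̄R̄ = 2.4570 / 17 = 0.1445
UCL = X̄ + 3·M̄R̄/d₂ = 46.7556 + 3 × 0.1445 / 1.128 = 47.1399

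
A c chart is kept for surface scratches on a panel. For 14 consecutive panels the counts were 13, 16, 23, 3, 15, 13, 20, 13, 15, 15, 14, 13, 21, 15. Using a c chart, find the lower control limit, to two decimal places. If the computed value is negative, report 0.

c̄ = (13 + 16 + 23 + 3 + 15 + 13 + 20 + 13 + 15 + 15 + 14 + 13 + 21 + 15) / 14 = 209 / 14 = 14.9286
LCL = c̄ − 3√c̄ = 14.9286 − 3 × 3.8638 = 3.3373

3.34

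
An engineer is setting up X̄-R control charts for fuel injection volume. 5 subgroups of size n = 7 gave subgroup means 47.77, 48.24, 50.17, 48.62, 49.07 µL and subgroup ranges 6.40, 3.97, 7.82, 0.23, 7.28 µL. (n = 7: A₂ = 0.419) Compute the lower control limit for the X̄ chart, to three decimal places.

X̄̄ = (47.77 + 48.24 + 50.17 + 48.62 + 49.07) / 5 = 243.8700 / 5 = 48.7740
R̄ = (6.40 + 3.97 + 7.82 + 0.23 + 7.28) / 5 = 25.7000 / 5 = 5.1400
LCL = X̄̄ − A₂·R̄ = 48.7740 − 0.419 × 5.1400 = 46.6203

46.620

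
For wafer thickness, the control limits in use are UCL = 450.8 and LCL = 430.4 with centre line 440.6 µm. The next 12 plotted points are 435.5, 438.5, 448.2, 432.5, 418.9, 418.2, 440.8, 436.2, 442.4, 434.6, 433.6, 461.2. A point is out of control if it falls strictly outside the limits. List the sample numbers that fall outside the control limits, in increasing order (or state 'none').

5, 6, 12

Compare each point to [430.4, 450.8]: sample 5 = 418.9 < LCL; sample 6 = 418.2 < LCL; sample 12 = 461.2 > UCL.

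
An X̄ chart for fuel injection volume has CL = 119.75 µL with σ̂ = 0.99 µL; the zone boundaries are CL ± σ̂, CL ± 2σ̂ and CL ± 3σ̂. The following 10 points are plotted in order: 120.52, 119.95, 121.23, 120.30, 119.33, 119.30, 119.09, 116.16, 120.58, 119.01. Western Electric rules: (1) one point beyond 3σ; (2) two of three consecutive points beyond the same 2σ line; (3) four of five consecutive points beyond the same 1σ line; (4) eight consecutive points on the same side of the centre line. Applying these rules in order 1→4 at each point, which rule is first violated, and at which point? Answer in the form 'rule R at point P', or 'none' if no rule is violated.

Zone of each point (C = within 1σ̂, B = 1σ̂–2σ̂, A = 2σ̂–3σ̂, * = beyond 3σ̂; sign = side of CL): 1:+C, 2:+C, 3:+B, 4:+C, 5:-C, 6:-C, 7:-C, 8:-*, 9:+C, 10:-C
Rule 1 (one point beyond the 3σ limits) is satisfied at point 8.

rule 1 at point 8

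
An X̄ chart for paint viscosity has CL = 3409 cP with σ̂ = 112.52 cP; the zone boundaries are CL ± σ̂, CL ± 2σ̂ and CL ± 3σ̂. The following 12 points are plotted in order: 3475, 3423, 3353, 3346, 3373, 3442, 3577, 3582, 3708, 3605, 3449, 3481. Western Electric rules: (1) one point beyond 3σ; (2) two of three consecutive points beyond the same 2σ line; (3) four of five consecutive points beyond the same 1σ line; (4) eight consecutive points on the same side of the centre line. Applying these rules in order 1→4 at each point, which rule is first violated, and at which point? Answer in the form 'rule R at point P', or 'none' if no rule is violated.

Zone of each point (C = within 1σ̂, B = 1σ̂–2σ̂, A = 2σ̂–3σ̂, * = beyond 3σ̂; sign = side of CL): 1:+C, 2:+C, 3:-C, 4:-C, 5:-C, 6:+C, 7:+B, 8:+B, 9:+A, 10:+B, 11:+C, 12:+C
Rule 3 (four of five consecutive points beyond the same 1σ limit) is satisfied at point 10.

rule 3 at point 10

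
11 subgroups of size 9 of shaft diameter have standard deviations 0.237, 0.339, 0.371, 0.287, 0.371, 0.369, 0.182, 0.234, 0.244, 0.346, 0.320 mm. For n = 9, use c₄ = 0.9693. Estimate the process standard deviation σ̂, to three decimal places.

s̄ = (0.237 + 0.339 + 0.371 + 0.287 + 0.371 + 0.369 + 0.182 + 0.234 + 0.244 + 0.346 + 0.320) / 11 = 0.3000
σ̂ = s̄ / c₄ = 0.3000 / 0.9693 = 0.3095

0.310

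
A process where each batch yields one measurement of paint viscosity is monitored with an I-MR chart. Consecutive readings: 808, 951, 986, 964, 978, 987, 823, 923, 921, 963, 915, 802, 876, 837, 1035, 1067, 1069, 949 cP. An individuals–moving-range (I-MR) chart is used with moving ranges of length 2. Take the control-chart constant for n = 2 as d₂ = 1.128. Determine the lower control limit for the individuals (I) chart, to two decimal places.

X̄ = (808 + 951 + 986 + 964 + 978 + 987 + 823 + 923 + 921 + 963 + 915 + 802 + 876 + 837 + 1035 + 1067 + 1069 + 949) / 18 = 936.3333
Moving ranges: 143, 35, 22, 14, 9, 164, 100, 2, 42, 48, 113, 74, 39, 198, 32, 2, 120; M̄R̄ = 1157.0000 / 17 = 68.0588
LCL = X̄ − 3·M̄R̄/d₂ = 936.3333 − 3 × 68.0588 / 1.128 = 755.3258

755.33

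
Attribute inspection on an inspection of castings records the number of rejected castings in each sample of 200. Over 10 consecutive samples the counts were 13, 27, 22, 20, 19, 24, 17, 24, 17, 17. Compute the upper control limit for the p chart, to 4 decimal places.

0.1636

p̄ = Σdᵢ / (k·n) = 200 / (10 × 200) = 0.10000
UCL = p̄ + 3·√(p̄(1−p̄)/n) = 0.10000 + 3 × √(0.10000×0.90000/200) = 0.10000 + 3 × 0.02121 = 0.16364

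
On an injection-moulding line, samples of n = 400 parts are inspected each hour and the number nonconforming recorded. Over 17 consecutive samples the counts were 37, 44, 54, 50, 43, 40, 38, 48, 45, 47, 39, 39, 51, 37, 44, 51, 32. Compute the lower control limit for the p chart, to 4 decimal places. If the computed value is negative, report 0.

p̄ = Σdᵢ / (k·n) = 739 / (17 × 400) = 0.10868
LCL = p̄ − 3·√(p̄(1−p̄)/n) = 0.10868 − 3 × 0.01556 = 0.06199

0.0620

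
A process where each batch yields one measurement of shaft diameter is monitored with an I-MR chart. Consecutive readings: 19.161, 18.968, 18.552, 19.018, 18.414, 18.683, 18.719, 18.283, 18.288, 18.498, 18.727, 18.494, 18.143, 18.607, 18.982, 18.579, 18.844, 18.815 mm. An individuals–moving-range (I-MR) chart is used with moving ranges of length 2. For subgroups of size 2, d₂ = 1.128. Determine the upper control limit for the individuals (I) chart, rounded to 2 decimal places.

X̄ = (19.161 + 18.968 + 18.552 + 19.018 + 18.414 + 18.683 + 18.719 + 18.283 + 18.288 + 18.498 + 18.727 + 18.494 + 18.143 + 18.607 + 18.982 + 18.579 + 18.844 + 18.815) / 18 = 18.6542
Moving ranges: 0.193, 0.416, 0.466, 0.604, 0.269, 0.036, 0.436, 0.005, 0.210, 0.229, 0.233, 0.351, 0.464, 0.375, 0.403, 0.265, 0.029; M̄R̄ = 4.9840 / 17 = 0.2932
UCL = X̄ + 3·M̄R̄/d₂ = 18.6542 + 3 × 0.2932 / 1.128 = 19.4339

19.43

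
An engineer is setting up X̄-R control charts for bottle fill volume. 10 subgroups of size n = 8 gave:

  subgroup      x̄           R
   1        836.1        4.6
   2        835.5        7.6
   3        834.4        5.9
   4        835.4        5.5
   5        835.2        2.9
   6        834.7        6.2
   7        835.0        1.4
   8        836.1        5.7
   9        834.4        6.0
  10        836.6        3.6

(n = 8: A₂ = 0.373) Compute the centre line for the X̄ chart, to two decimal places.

835.34

X̄̄ = (836.1 + 835.5 + 834.4 + 835.4 + 835.2 + 834.7 + 835.0 + 836.1 + 834.4 + 836.6) / 10 = 8353.4000 / 10 = 835.3400
CL = X̄̄ = 835.3400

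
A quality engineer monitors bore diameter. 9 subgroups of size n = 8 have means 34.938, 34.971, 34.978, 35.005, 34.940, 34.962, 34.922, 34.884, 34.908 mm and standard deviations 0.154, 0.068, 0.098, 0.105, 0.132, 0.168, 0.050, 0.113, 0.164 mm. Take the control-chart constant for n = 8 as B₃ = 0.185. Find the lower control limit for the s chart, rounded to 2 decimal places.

s̄ = (0.154 + 0.068 + 0.098 + 0.105 + 0.132 + 0.168 + 0.050 + 0.113 + 0.164) / 9 = 0.1169
LCL_s = B₃·s̄ = 0.185 × 0.1169 = 0.0216

0.02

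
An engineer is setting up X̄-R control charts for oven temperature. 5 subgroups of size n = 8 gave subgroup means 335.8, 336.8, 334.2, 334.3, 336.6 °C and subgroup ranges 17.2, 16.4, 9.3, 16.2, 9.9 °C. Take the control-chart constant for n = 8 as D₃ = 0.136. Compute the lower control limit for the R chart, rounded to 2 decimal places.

1.88

R̄ = (17.2 + 16.4 + 9.3 + 16.2 + 9.9) / 5 = 69.0000 / 5 = 13.8000
LCL_R = D₃·R̄ = 0.136 × 13.8000 = 1.8768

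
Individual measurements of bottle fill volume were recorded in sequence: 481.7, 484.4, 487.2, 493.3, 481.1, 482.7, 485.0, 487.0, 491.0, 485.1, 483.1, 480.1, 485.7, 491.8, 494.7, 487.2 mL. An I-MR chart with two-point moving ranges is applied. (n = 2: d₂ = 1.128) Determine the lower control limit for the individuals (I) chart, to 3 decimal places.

474.493

X̄ = (481.7 + 484.4 + 487.2 + 493.3 + 481.1 + 482.7 + 485.0 + 487.0 + 491.0 + 485.1 + 483.1 + 480.1 + 485.7 + 491.8 + 494.7 + 487.2) / 16 = 486.3188
Moving ranges: 2.7, 2.8, 6.1, 12.2, 1.6, 2.3, 2.0, 4.0, 5.9, 2.0, 3.0, 5.6, 6.1, 2.9, 7.5; M̄R̄ = 66.7000 / 15 = 4.4467
LCL = X̄ − 3·M̄R̄/d₂ = 486.3188 − 3 × 4.4467 / 1.128 = 474.4925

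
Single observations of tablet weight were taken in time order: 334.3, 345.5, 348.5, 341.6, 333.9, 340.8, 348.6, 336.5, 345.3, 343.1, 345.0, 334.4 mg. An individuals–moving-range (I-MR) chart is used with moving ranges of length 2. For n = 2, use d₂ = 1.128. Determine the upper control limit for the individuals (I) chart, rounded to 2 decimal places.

360.58

X̄ = (334.3 + 345.5 + 348.5 + 341.6 + 333.9 + 340.8 + 348.6 + 336.5 + 345.3 + 343.1 + 345.0 + 334.4) / 12 = 341.4583
Moving ranges: 11.2, 3.0, 6.9, 7.7, 6.9, 7.8, 12.1, 8.8, 2.2, 1.9, 10.6; M̄R̄ = 79.1000 / 11 = 7.1909
UCL = X̄ + 3·M̄R̄/d₂ = 341.4583 + 3 × 7.1909 / 1.128 = 360.5831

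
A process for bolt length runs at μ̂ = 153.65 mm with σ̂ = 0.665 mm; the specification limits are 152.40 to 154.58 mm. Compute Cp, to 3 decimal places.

Cp = (USL − LSL) / (6σ̂) = (154.58 − 152.40) / (6 × 0.665) = 2.1800 / 3.9900 = 0.5464

0.546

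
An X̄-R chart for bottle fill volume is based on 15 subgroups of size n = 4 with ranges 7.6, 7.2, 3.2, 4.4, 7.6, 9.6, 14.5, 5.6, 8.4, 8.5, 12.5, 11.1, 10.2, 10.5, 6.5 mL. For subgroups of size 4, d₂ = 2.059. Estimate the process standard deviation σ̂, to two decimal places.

4.12

R̄ = (7.6 + 7.2 + 3.2 + 4.4 + 7.6 + 9.6 + 14.5 + 5.6 + 8.4 + 8.5 + 12.5 + 11.1 + 10.2 + 10.5 + 6.5) / 15 = 8.4933
σ̂ = R̄ / d₂ = 8.4933 / 2.059 = 4.1250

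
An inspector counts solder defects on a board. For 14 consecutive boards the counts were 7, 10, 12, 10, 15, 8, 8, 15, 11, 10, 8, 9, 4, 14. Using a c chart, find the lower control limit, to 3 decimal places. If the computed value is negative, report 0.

0.551

c̄ = (7 + 10 + 12 + 10 + 15 + 8 + 8 + 15 + 11 + 10 + 8 + 9 + 4 + 14) / 14 = 141 / 14 = 10.0714
LCL = c̄ − 3√c̄ = 10.0714 − 3 × 3.1736 = 0.5508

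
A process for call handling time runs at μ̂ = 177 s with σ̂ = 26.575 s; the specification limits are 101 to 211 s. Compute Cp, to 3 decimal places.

0.690

Cp = (USL − LSL) / (6σ̂) = (211 − 101) / (6 × 26.575) = 110.0000 / 159.4500 = 0.6899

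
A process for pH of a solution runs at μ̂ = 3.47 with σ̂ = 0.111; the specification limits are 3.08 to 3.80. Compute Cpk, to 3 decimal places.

Cpu = (USL − μ̂) / (3σ̂) = (3.80 − 3.47) / (3 × 0.111) = 0.9910; Cpl = (μ̂ − LSL) / (3σ̂) = (3.47 − 3.08) / (3 × 0.111) = 1.1712; Cpk = min(Cpu, Cpl) = 0.9910

0.991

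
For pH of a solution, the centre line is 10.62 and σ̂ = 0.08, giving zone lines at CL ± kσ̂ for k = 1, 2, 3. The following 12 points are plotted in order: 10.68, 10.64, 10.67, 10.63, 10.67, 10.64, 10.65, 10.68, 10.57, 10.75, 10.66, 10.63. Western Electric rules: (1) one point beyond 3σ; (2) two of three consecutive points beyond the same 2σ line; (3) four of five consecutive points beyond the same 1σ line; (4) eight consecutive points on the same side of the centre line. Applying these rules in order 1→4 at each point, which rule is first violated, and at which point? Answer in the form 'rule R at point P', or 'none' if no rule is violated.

rule 4 at point 8

Zone of each point (C = within 1σ̂, B = 1σ̂–2σ̂, A = 2σ̂–3σ̂, * = beyond 3σ̂; sign = side of CL): 1:+C, 2:+C, 3:+C, 4:+C, 5:+C, 6:+C, 7:+C, 8:+C, 9:-C, 10:+B, 11:+C, 12:+C
Rule 4 (eight consecutive points on the same side of the centre line) is satisfied at point 8.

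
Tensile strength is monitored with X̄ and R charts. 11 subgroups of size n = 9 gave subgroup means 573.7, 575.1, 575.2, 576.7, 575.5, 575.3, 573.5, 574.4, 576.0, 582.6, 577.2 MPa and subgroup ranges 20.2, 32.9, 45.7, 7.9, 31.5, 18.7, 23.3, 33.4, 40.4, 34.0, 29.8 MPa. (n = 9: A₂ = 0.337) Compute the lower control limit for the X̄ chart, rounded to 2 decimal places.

566.19

X̄̄ = (573.7 + 575.1 + 575.2 + 576.7 + 575.5 + 575.3 + 573.5 + 574.4 + 576.0 + 582.6 + 577.2) / 11 = 6335.2000 / 11 = 575.9273
R̄ = (20.2 + 32.9 + 45.7 + 7.9 + 31.5 + 18.7 + 23.3 + 33.4 + 40.4 + 34.0 + 29.8) / 11 = 317.8000 / 11 = 28.8909
LCL = X̄̄ − A₂·R̄ = 575.9273 − 0.337 × 28.8909 = 566.1910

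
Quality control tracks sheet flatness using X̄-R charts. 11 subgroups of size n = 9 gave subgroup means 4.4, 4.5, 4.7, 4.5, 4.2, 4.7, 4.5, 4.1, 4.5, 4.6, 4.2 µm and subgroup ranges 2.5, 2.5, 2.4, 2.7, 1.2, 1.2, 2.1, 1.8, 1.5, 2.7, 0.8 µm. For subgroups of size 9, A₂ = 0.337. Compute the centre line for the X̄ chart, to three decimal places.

4.445

X̄̄ = (4.4 + 4.5 + 4.7 + 4.5 + 4.2 + 4.7 + 4.5 + 4.1 + 4.5 + 4.6 + 4.2) / 11 = 48.9000 / 11 = 4.4455
CL = X̄̄ = 4.4455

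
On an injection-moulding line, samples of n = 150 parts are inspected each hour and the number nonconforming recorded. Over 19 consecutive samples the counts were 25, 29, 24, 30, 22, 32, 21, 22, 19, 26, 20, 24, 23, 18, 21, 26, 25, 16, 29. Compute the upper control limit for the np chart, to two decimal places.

37.21

p̄ = Σdᵢ / (k·n) = 452 / (19 × 150) = 0.15860
UCL = np̄ + 3·√(np̄(1−p̄)) = 23.7895 + 3 × √(23.7895×0.84140) = 23.7895 + 3 × 4.4740 = 37.2114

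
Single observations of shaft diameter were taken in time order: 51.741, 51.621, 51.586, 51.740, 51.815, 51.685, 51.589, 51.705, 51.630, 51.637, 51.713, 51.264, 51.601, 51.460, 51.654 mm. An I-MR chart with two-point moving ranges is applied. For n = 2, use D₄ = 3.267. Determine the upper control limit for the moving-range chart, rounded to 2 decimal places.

Moving ranges: 0.120, 0.035, 0.154, 0.075, 0.130, 0.096, 0.116, 0.075, 0.007, 0.076, 0.449, 0.337, 0.141, 0.194; M̄R̄ = 2.0050 / 14 = 0.1432
UCL_MR = D₄·M̄R̄ = 3.267 × 0.1432 = 0.4679

0.47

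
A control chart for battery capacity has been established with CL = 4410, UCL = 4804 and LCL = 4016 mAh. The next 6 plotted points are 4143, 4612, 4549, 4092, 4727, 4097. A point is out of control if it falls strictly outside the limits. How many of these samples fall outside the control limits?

0

All 6 points lie within [4016, 4804].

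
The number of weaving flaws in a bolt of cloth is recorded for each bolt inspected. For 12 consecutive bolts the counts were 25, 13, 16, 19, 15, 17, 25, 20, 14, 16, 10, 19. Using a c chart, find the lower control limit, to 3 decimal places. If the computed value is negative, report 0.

4.897

c̄ = (25 + 13 + 16 + 19 + 15 + 17 + 25 + 20 + 14 + 16 + 10 + 19) / 12 = 209 / 12 = 17.4167
LCL = c̄ − 3√c̄ = 17.4167 − 3 × 4.1733 = 4.8967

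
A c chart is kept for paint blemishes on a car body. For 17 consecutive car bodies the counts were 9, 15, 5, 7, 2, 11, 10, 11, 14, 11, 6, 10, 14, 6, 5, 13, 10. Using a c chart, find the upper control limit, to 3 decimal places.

c̄ = (9 + 15 + 5 + 7 + 2 + 11 + 10 + 11 + 14 + 11 + 6 + 10 + 14 + 6 + 5 + 13 + 10) / 17 = 159 / 17 = 9.3529
UCL = c̄ + 3√c̄ = 9.3529 + 3 × √9.3529 = 9.3529 + 3 × 3.0583 = 18.5277

18.528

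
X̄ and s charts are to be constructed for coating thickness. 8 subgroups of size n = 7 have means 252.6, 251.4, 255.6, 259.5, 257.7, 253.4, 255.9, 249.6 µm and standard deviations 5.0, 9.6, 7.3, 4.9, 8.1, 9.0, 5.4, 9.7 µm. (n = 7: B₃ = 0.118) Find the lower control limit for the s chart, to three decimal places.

s̄ = (5.0 + 9.6 + 7.3 + 4.9 + 8.1 + 9.0 + 5.4 + 9.7) / 8 = 7.3750
LCL_s = B₃·s̄ = 0.118 × 7.3750 = 0.8702

0.870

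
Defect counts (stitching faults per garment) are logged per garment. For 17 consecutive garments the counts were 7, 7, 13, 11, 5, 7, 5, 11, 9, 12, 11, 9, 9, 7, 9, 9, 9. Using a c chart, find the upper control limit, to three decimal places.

17.735

c̄ = (7 + 7 + 13 + 11 + 5 + 7 + 5 + 11 + 9 + 12 + 11 + 9 + 9 + 7 + 9 + 9 + 9) / 17 = 150 / 17 = 8.8235
UCL = c̄ + 3√c̄ = 8.8235 + 3 × √8.8235 = 8.8235 + 3 × 2.9704 = 17.7349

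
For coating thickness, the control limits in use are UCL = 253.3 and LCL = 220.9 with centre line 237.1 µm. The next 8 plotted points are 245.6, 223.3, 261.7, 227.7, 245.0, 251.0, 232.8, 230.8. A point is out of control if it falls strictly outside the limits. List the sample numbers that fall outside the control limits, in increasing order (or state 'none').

Compare each point to [220.9, 253.3]: sample 3 = 261.7 > UCL.

3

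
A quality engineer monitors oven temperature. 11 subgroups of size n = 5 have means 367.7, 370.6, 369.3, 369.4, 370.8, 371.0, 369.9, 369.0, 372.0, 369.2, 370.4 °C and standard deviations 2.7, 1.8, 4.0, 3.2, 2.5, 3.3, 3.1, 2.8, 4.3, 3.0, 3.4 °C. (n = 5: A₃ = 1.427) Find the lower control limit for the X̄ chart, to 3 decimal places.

365.513

X̄̄ = (367.7 + 370.6 + 369.3 + 369.4 + 370.8 + 371.0 + 369.9 + 369.0 + 372.0 + 369.2 + 370.4) / 11 = 369.9364
s̄ = (2.7 + 1.8 + 4.0 + 3.2 + 2.5 + 3.3 + 3.1 + 2.8 + 4.3 + 3.0 + 3.4) / 11 = 3.1000
LCL = X̄̄ − A₃·s̄ = 369.9364 − 1.427 × 3.1000 = 365.5127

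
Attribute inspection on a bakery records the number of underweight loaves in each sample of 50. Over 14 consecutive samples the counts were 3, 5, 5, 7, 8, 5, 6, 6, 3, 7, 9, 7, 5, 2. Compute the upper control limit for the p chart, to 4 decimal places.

p̄ = Σdᵢ / (k·n) = 78 / (14 × 50) = 0.11143
UCL = p̄ + 3·√(p̄(1−p̄)/n) = 0.11143 + 3 × √(0.11143×0.88857/50) = 0.11143 + 3 × 0.04450 = 0.24493

0.2449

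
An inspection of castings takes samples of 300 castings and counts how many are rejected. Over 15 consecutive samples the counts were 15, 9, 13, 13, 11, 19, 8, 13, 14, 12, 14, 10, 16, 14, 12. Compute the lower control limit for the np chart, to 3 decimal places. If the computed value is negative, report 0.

2.339

p̄ = Σdᵢ / (k·n) = 193 / (15 × 300) = 0.04289
LCL = np̄ − 3·√(np̄(1−p̄)) = 12.8667 − 3 × 3.5092 = 2.3389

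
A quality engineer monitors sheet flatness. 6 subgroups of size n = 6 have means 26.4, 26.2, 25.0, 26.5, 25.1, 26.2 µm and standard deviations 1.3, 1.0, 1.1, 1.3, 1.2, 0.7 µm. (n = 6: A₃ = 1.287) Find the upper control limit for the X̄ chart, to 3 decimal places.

27.316

X̄̄ = (26.4 + 26.2 + 25.0 + 26.5 + 25.1 + 26.2) / 6 = 25.9000
s̄ = (1.3 + 1.0 + 1.1 + 1.3 + 1.2 + 0.7) / 6 = 1.1000
UCL = X̄̄ + A₃·s̄ = 25.9000 + 1.287 × 1.1000 = 27.3157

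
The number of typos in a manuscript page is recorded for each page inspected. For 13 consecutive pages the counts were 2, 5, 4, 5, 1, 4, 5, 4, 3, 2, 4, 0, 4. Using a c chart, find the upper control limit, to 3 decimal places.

8.764

c̄ = (2 + 5 + 4 + 5 + 1 + 4 + 5 + 4 + 3 + 2 + 4 + 0 + 4) / 13 = 43 / 13 = 3.3077
UCL = c̄ + 3√c̄ = 3.3077 + 3 × √3.3077 = 3.3077 + 3 × 1.8187 = 8.7638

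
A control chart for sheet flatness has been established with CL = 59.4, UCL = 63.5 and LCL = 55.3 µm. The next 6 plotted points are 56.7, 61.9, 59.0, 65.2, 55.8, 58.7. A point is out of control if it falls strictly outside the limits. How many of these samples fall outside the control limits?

1

Compare each point to [55.3, 63.5]: sample 4 = 65.2 > UCL.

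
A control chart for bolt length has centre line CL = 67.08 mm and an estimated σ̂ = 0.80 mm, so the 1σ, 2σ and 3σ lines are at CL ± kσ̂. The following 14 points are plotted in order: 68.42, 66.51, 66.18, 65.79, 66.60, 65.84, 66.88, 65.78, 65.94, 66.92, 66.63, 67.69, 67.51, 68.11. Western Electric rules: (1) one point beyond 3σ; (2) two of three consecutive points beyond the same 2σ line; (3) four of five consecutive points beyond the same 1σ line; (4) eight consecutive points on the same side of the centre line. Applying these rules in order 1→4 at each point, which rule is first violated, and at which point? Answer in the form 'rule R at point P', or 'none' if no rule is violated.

rule 4 at point 9

Zone of each point (C = within 1σ̂, B = 1σ̂–2σ̂, A = 2σ̂–3σ̂, * = beyond 3σ̂; sign = side of CL): 1:+B, 2:-C, 3:-B, 4:-B, 5:-C, 6:-B, 7:-C, 8:-B, 9:-B, 10:-C, 11:-C, 12:+C, 13:+C, 14:+B
Rule 4 (eight consecutive points on the same side of the centre line) is satisfied at point 9.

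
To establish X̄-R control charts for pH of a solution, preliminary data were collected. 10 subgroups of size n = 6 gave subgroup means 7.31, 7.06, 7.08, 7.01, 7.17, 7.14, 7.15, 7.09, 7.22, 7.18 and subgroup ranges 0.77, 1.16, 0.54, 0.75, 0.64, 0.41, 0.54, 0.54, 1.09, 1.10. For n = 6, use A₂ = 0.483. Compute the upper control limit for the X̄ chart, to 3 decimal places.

7.505

X̄̄ = (7.31 + 7.06 + 7.08 + 7.01 + 7.17 + 7.14 + 7.15 + 7.09 + 7.22 + 7.18) / 10 = 71.4100 / 10 = 7.1410
R̄ = (0.77 + 1.16 + 0.54 + 0.75 + 0.64 + 0.41 + 0.54 + 0.54 + 1.09 + 1.10) / 10 = 7.5400 / 10 = 0.7540
UCL = X̄̄ + A₂·R̄ = 7.1410 + 0.483 × 0.7540 = 7.5052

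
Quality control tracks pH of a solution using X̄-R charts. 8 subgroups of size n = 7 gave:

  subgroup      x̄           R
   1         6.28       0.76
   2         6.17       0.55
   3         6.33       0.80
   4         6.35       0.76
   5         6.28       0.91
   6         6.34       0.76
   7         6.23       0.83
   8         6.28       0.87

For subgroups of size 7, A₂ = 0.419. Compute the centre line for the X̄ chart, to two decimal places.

6.28

X̄̄ = (6.28 + 6.17 + 6.33 + 6.35 + 6.28 + 6.34 + 6.23 + 6.28) / 8 = 50.2600 / 8 = 6.2825
CL = X̄̄ = 6.2825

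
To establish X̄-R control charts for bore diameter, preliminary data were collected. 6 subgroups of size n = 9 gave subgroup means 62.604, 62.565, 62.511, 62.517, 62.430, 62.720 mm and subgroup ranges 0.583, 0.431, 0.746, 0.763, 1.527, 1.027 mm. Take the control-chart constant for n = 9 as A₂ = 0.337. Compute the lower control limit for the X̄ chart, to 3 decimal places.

62.273

X̄̄ = (62.604 + 62.565 + 62.511 + 62.517 + 62.430 + 62.720) / 6 = 375.3470 / 6 = 62.5578
R̄ = (0.583 + 0.431 + 0.746 + 0.763 + 1.527 + 1.027) / 6 = 5.0770 / 6 = 0.8462
LCL = X̄̄ − A₂·R̄ = 62.5578 − 0.337 × 0.8462 = 62.2727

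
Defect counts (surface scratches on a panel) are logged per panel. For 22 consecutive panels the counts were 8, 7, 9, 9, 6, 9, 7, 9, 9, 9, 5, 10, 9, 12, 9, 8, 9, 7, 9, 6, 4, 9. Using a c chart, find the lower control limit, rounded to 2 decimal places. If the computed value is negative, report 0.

c̄ = (8 + 7 + 9 + 9 + 6 + 9 + 7 + 9 + 9 + 9 + 5 + 10 + 9 + 12 + 9 + 8 + 9 + 7 + 9 + 6 + 4 + 9) / 22 = 179 / 22 = 8.1364
LCL = c̄ − 3√c̄ = 8.1364 − 3 × 2.8524 = -0.4209 → 0 (cannot be negative)

0.00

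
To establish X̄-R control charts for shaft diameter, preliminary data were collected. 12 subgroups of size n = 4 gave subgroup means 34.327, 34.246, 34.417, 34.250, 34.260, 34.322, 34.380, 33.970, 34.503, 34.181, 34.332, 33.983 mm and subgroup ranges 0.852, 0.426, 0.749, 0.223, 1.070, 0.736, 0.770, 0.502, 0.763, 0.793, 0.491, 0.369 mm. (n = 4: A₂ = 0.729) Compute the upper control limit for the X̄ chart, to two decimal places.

X̄̄ = (34.327 + 34.246 + 34.417 + 34.250 + 34.260 + 34.322 + 34.380 + 33.970 + 34.503 + 34.181 + 34.332 + 33.983) / 12 = 411.1710 / 12 = 34.2642
R̄ = (0.852 + 0.426 + 0.749 + 0.223 + 1.070 + 0.736 + 0.770 + 0.502 + 0.763 + 0.793 + 0.491 + 0.369) / 12 = 7.7440 / 12 = 0.6453
UCL = X̄̄ + A₂·R̄ = 34.2642 + 0.729 × 0.6453 = 34.7347

34.73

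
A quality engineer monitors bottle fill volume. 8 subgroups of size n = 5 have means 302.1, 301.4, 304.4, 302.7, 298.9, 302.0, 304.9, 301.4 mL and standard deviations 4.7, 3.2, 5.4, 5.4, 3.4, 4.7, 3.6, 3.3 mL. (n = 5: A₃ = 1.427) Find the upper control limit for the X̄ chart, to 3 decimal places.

308.236

X̄̄ = (302.1 + 301.4 + 304.4 + 302.7 + 298.9 + 302.0 + 304.9 + 301.4) / 8 = 302.2250
s̄ = (4.7 + 3.2 + 5.4 + 5.4 + 3.4 + 4.7 + 3.6 + 3.3) / 8 = 4.2125
UCL = X̄̄ + A₃·s̄ = 302.2250 + 1.427 × 4.2125 = 308.2362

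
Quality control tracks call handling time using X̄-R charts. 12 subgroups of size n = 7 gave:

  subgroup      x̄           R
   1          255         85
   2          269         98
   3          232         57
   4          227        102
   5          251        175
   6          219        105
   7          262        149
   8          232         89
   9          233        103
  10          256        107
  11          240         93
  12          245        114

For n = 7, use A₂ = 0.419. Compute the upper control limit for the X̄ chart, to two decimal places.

288.01

X̄̄ = (255 + 269 + 232 + 227 + 251 + 219 + 262 + 232 + 233 + 256 + 240 + 245) / 12 = 2921.0000 / 12 = 243.4167
R̄ = (85 + 98 + 57 + 102 + 175 + 105 + 149 + 89 + 103 + 107 + 93 + 114) / 12 = 1277.0000 / 12 = 106.4167
UCL = X̄̄ + A₂·R̄ = 243.4167 + 0.419 × 106.4167 = 288.0052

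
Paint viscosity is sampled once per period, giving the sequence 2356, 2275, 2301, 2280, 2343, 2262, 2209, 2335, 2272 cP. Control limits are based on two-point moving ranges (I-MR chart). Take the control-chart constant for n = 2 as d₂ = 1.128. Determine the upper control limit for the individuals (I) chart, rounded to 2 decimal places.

X̄ = (2356 + 2275 + 2301 + 2280 + 2343 + 2262 + 2209 + 2335 + 2272) / 9 = 2292.5556
Moving ranges: 81, 26, 21, 63, 81, 53, 126, 63; M̄R̄ = 514.0000 / 8 = 64.2500
UCL = X̄ + 3·M̄R̄/d₂ = 2292.5556 + 3 × 64.2500 / 1.128 = 2463.4332

2463.43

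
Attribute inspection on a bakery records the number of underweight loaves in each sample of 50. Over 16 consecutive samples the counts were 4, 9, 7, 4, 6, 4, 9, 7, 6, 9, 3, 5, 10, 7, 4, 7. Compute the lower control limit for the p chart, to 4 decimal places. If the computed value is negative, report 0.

0.0000

p̄ = Σdᵢ / (k·n) = 101 / (16 × 50) = 0.12625
LCL = p̄ − 3·√(p̄(1−p̄)/n) = 0.12625 − 3 × 0.04697 = -0.01466 → 0 (negative, so LCL = 0)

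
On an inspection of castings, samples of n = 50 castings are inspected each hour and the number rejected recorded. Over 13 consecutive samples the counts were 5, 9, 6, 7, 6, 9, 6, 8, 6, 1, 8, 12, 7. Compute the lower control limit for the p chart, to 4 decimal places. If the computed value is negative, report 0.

0.0000

p̄ = Σdᵢ / (k·n) = 90 / (13 × 50) = 0.13846
LCL = p̄ − 3·√(p̄(1−p̄)/n) = 0.13846 − 3 × 0.04884 = -0.00807 → 0 (negative, so LCL = 0)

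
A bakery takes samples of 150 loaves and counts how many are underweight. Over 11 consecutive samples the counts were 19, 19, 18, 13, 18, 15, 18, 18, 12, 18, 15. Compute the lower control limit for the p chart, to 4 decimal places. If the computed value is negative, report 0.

p̄ = Σdᵢ / (k·n) = 183 / (11 × 150) = 0.11091
LCL = p̄ − 3·√(p̄(1−p̄)/n) = 0.11091 − 3 × 0.02564 = 0.03399

0.0340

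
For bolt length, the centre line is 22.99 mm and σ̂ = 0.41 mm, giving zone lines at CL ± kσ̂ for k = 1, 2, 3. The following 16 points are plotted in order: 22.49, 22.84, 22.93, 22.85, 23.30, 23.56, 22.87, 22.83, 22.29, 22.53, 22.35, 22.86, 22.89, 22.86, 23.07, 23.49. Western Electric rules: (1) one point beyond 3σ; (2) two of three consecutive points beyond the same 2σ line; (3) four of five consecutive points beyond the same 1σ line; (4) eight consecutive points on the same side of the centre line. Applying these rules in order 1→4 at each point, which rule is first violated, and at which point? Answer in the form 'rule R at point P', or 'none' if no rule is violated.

rule 4 at point 14

Zone of each point (C = within 1σ̂, B = 1σ̂–2σ̂, A = 2σ̂–3σ̂, * = beyond 3σ̂; sign = side of CL): 1:-B, 2:-C, 3:-C, 4:-C, 5:+C, 6:+B, 7:-C, 8:-C, 9:-B, 10:-B, 11:-B, 12:-C, 13:-C, 14:-C, 15:+C, 16:+B
Rule 4 (eight consecutive points on the same side of the centre line) is satisfied at point 14.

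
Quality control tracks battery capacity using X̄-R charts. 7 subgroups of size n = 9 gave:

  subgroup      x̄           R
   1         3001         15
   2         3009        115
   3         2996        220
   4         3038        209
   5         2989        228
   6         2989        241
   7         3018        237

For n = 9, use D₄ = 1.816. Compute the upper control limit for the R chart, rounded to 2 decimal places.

R̄ = (15 + 115 + 220 + 209 + 228 + 241 + 237) / 7 = 1265.0000 / 7 = 180.7143
UCL_R = D₄·R̄ = 1.816 × 180.7143 = 328.1771

328.18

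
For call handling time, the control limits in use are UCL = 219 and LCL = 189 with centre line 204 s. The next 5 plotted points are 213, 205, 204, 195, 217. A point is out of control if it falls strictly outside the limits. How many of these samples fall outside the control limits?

0

All 5 points lie within [189, 219].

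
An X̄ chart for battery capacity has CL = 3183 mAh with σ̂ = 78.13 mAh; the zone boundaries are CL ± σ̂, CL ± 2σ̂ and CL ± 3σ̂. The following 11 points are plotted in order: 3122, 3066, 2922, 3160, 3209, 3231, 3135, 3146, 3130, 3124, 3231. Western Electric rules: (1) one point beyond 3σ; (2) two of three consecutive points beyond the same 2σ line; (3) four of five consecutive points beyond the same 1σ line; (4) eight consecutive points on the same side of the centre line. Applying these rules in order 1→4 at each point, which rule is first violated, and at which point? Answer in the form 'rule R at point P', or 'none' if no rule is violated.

Zone of each point (C = within 1σ̂, B = 1σ̂–2σ̂, A = 2σ̂–3σ̂, * = beyond 3σ̂; sign = side of CL): 1:-C, 2:-B, 3:-*, 4:-C, 5:+C, 6:+C, 7:-C, 8:-C, 9:-C, 10:-C, 11:+C
Rule 1 (one point beyond the 3σ limits) is satisfied at point 3.

rule 1 at point 3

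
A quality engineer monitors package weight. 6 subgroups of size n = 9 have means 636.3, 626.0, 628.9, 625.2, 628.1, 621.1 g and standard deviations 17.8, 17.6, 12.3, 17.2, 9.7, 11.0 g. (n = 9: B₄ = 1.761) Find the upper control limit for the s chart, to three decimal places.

s̄ = (17.8 + 17.6 + 12.3 + 17.2 + 9.7 + 11.0) / 6 = 14.2667
UCL_s = B₄·s̄ = 1.761 × 14.2667 = 25.1236

25.124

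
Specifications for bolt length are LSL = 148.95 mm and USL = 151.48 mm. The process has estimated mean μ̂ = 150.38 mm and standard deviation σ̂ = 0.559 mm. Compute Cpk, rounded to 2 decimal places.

Cpu = (USL − μ̂) / (3σ̂) = (151.48 − 150.38) / (3 × 0.559) = 0.6559; Cpl = (μ̂ − LSL) / (3σ̂) = (150.38 − 148.95) / (3 × 0.559) = 0.8527; Cpk = min(Cpu, Cpl) = 0.6559

0.66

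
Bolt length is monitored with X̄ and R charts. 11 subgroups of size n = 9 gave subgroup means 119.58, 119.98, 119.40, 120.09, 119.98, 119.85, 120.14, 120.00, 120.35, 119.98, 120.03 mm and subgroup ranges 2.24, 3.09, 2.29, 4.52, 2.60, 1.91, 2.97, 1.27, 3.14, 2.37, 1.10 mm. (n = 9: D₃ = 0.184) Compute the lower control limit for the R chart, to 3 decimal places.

0.460

R̄ = (2.24 + 3.09 + 2.29 + 4.52 + 2.60 + 1.91 + 2.97 + 1.27 + 3.14 + 2.37 + 1.10) / 11 = 27.5000 / 11 = 2.5000
LCL_R = D₃·R̄ = 0.184 × 2.5000 = 0.4600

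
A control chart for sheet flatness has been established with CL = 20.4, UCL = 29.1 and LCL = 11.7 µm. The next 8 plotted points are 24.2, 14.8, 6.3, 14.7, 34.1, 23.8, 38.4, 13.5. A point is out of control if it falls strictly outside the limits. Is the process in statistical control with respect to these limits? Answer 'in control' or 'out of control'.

out of control

Compare each point to [11.7, 29.1]: sample 3 = 6.3 < LCL; sample 5 = 34.1 > UCL; sample 7 = 38.4 > UCL.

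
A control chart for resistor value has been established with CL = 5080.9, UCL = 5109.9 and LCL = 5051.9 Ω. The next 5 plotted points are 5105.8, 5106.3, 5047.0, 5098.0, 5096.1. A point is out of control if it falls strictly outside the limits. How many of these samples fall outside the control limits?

1

Compare each point to [5051.9, 5109.9]: sample 3 = 5047.0 < LCL.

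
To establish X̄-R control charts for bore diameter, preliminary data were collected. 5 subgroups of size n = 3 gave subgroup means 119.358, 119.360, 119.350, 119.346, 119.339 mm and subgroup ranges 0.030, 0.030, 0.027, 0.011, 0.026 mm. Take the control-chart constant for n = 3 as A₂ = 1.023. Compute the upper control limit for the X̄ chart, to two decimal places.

X̄̄ = (119.358 + 119.360 + 119.350 + 119.346 + 119.339) / 5 = 596.7530 / 5 = 119.3506
R̄ = (0.030 + 0.030 + 0.027 + 0.011 + 0.026) / 5 = 0.1240 / 5 = 0.0248
UCL = X̄̄ + A₂·R̄ = 119.3506 + 1.023 × 0.0248 = 119.3760

119.38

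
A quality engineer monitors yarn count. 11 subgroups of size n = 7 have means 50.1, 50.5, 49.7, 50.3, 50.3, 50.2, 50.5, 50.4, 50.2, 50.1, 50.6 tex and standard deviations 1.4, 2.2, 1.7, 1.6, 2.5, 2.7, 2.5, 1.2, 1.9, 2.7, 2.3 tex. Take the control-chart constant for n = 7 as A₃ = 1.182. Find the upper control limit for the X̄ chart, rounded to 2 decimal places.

X̄̄ = (50.1 + 50.5 + 49.7 + 50.3 + 50.3 + 50.2 + 50.5 + 50.4 + 50.2 + 50.1 + 50.6) / 11 = 50.2636
s̄ = (1.4 + 2.2 + 1.7 + 1.6 + 2.5 + 2.7 + 2.5 + 1.2 + 1.9 + 2.7 + 2.3) / 11 = 2.0636
UCL = X̄̄ + A₃·s̄ = 50.2636 + 1.182 × 2.0636 = 52.7029

52.70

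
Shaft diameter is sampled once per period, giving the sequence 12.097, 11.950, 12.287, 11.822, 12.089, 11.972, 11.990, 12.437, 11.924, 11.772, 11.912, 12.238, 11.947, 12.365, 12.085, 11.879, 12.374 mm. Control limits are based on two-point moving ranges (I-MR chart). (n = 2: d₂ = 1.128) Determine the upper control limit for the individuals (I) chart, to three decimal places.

X̄ = (12.097 + 11.950 + 12.287 + 11.822 + 12.089 + 11.972 + 11.990 + 12.437 + 11.924 + 11.772 + 11.912 + 12.238 + 11.947 + 12.365 + 12.085 + 11.879 + 12.374) / 17 = 12.0671
Moving ranges: 0.147, 0.337, 0.465, 0.267, 0.117, 0.018, 0.447, 0.513, 0.152, 0.140, 0.326, 0.291, 0.418, 0.280, 0.206, 0.495; M̄R̄ = 4.6190 / 16 = 0.2887
UCL = X̄ + 3·M̄R̄/d₂ = 12.0671 + 3 × 0.2887 / 1.128 = 12.8348

12.835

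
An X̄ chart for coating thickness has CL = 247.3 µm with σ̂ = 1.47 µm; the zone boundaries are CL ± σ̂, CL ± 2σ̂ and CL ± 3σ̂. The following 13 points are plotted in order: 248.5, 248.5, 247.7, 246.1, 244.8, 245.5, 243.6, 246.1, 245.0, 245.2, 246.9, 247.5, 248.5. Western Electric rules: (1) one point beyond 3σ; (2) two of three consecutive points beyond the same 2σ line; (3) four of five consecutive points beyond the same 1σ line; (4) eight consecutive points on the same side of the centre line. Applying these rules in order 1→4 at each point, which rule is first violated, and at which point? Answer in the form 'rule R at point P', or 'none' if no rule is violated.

Zone of each point (C = within 1σ̂, B = 1σ̂–2σ̂, A = 2σ̂–3σ̂, * = beyond 3σ̂; sign = side of CL): 1:+C, 2:+C, 3:+C, 4:-C, 5:-B, 6:-B, 7:-A, 8:-C, 9:-B, 10:-B, 11:-C, 12:+C, 13:+C
Rule 3 (four of five consecutive points beyond the same 1σ limit) is satisfied at point 9.

rule 3 at point 9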